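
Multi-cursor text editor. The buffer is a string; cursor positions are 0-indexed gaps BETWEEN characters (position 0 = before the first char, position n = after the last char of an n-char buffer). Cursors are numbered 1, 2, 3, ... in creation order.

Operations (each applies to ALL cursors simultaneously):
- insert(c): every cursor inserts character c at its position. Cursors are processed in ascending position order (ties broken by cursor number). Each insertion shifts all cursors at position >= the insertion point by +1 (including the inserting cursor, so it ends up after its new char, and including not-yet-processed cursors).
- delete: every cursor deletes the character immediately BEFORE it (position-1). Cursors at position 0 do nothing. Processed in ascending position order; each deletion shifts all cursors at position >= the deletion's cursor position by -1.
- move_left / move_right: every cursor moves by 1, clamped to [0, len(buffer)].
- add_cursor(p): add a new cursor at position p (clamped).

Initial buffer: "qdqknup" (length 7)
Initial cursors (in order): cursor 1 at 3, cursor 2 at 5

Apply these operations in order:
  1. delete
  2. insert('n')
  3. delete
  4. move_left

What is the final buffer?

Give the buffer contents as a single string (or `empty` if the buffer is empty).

After op 1 (delete): buffer="qdkup" (len 5), cursors c1@2 c2@3, authorship .....
After op 2 (insert('n')): buffer="qdnknup" (len 7), cursors c1@3 c2@5, authorship ..1.2..
After op 3 (delete): buffer="qdkup" (len 5), cursors c1@2 c2@3, authorship .....
After op 4 (move_left): buffer="qdkup" (len 5), cursors c1@1 c2@2, authorship .....

Answer: qdkup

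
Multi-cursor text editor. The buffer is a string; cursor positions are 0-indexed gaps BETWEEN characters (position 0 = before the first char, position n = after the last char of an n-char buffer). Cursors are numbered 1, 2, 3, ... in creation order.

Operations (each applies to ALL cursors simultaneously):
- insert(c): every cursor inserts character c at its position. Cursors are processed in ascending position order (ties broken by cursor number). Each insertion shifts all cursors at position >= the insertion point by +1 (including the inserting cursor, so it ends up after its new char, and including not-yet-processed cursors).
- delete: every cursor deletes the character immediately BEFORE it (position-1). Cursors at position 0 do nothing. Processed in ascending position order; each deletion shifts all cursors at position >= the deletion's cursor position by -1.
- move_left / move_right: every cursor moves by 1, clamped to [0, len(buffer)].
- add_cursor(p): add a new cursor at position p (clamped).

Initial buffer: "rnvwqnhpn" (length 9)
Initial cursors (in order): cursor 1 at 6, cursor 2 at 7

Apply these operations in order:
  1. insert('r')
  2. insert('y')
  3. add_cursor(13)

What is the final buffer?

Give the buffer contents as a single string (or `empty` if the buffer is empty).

Answer: rnvwqnryhrypn

Derivation:
After op 1 (insert('r')): buffer="rnvwqnrhrpn" (len 11), cursors c1@7 c2@9, authorship ......1.2..
After op 2 (insert('y')): buffer="rnvwqnryhrypn" (len 13), cursors c1@8 c2@11, authorship ......11.22..
After op 3 (add_cursor(13)): buffer="rnvwqnryhrypn" (len 13), cursors c1@8 c2@11 c3@13, authorship ......11.22..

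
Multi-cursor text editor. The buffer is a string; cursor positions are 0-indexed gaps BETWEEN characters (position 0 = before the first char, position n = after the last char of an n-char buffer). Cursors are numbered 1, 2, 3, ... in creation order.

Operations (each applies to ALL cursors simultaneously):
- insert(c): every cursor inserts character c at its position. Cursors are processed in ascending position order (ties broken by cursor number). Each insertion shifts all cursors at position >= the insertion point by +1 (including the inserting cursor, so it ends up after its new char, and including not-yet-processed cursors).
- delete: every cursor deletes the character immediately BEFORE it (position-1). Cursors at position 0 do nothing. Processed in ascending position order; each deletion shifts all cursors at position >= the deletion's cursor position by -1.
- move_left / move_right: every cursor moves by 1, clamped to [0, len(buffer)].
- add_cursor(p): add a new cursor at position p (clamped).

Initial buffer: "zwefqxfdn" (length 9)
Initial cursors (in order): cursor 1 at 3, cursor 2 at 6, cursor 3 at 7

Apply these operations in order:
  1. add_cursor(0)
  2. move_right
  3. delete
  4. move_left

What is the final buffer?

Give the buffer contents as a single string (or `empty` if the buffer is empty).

After op 1 (add_cursor(0)): buffer="zwefqxfdn" (len 9), cursors c4@0 c1@3 c2@6 c3@7, authorship .........
After op 2 (move_right): buffer="zwefqxfdn" (len 9), cursors c4@1 c1@4 c2@7 c3@8, authorship .........
After op 3 (delete): buffer="weqxn" (len 5), cursors c4@0 c1@2 c2@4 c3@4, authorship .....
After op 4 (move_left): buffer="weqxn" (len 5), cursors c4@0 c1@1 c2@3 c3@3, authorship .....

Answer: weqxn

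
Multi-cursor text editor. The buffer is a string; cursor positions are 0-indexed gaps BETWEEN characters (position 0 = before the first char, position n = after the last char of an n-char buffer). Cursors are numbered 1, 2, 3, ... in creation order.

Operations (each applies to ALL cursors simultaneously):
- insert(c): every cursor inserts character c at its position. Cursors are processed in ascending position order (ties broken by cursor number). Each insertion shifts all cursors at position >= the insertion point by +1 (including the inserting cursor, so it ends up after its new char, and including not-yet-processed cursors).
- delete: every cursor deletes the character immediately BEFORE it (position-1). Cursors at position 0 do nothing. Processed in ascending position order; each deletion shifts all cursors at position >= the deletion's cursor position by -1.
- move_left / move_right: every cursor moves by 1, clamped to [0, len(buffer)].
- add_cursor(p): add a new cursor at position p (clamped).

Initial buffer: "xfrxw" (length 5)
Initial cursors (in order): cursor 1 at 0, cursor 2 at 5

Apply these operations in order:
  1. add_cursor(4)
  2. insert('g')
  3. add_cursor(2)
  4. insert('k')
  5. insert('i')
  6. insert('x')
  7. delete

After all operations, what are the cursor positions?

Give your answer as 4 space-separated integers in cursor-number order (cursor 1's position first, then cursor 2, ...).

Answer: 3 16 12 6

Derivation:
After op 1 (add_cursor(4)): buffer="xfrxw" (len 5), cursors c1@0 c3@4 c2@5, authorship .....
After op 2 (insert('g')): buffer="gxfrxgwg" (len 8), cursors c1@1 c3@6 c2@8, authorship 1....3.2
After op 3 (add_cursor(2)): buffer="gxfrxgwg" (len 8), cursors c1@1 c4@2 c3@6 c2@8, authorship 1....3.2
After op 4 (insert('k')): buffer="gkxkfrxgkwgk" (len 12), cursors c1@2 c4@4 c3@9 c2@12, authorship 11.4...33.22
After op 5 (insert('i')): buffer="gkixkifrxgkiwgki" (len 16), cursors c1@3 c4@6 c3@12 c2@16, authorship 111.44...333.222
After op 6 (insert('x')): buffer="gkixxkixfrxgkixwgkix" (len 20), cursors c1@4 c4@8 c3@15 c2@20, authorship 1111.444...3333.2222
After op 7 (delete): buffer="gkixkifrxgkiwgki" (len 16), cursors c1@3 c4@6 c3@12 c2@16, authorship 111.44...333.222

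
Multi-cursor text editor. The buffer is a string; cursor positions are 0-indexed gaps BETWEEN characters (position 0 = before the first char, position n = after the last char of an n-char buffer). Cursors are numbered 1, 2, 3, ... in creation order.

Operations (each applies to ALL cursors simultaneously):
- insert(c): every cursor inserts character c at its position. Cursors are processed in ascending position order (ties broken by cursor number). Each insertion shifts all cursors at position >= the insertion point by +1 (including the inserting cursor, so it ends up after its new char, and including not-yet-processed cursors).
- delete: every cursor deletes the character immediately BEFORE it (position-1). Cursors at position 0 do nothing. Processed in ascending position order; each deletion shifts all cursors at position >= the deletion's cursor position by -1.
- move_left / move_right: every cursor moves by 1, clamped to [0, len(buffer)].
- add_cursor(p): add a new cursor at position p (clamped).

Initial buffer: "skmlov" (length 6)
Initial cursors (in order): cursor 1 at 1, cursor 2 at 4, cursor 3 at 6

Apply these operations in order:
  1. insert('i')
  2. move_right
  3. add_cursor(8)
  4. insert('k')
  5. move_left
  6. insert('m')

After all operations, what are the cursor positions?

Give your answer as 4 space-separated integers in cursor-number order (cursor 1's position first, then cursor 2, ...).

After op 1 (insert('i')): buffer="sikmliovi" (len 9), cursors c1@2 c2@6 c3@9, authorship .1...2..3
After op 2 (move_right): buffer="sikmliovi" (len 9), cursors c1@3 c2@7 c3@9, authorship .1...2..3
After op 3 (add_cursor(8)): buffer="sikmliovi" (len 9), cursors c1@3 c2@7 c4@8 c3@9, authorship .1...2..3
After op 4 (insert('k')): buffer="sikkmliokvkik" (len 13), cursors c1@4 c2@9 c4@11 c3@13, authorship .1.1..2.2.433
After op 5 (move_left): buffer="sikkmliokvkik" (len 13), cursors c1@3 c2@8 c4@10 c3@12, authorship .1.1..2.2.433
After op 6 (insert('m')): buffer="sikmkmliomkvmkimk" (len 17), cursors c1@4 c2@10 c4@13 c3@16, authorship .1.11..2.22.44333

Answer: 4 10 16 13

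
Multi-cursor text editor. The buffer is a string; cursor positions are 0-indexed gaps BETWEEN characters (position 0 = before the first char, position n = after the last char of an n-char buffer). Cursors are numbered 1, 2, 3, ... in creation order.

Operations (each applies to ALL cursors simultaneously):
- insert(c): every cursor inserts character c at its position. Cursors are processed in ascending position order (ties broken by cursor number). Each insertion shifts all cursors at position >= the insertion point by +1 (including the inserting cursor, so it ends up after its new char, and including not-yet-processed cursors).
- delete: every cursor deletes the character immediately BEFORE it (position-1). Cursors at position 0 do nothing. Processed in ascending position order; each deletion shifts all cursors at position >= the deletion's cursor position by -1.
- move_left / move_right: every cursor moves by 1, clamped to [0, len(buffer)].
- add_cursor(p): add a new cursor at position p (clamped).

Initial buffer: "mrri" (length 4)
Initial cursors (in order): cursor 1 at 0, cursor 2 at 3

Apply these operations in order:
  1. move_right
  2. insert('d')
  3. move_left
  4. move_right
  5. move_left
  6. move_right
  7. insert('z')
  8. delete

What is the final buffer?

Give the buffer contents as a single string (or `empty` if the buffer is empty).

Answer: mdrrid

Derivation:
After op 1 (move_right): buffer="mrri" (len 4), cursors c1@1 c2@4, authorship ....
After op 2 (insert('d')): buffer="mdrrid" (len 6), cursors c1@2 c2@6, authorship .1...2
After op 3 (move_left): buffer="mdrrid" (len 6), cursors c1@1 c2@5, authorship .1...2
After op 4 (move_right): buffer="mdrrid" (len 6), cursors c1@2 c2@6, authorship .1...2
After op 5 (move_left): buffer="mdrrid" (len 6), cursors c1@1 c2@5, authorship .1...2
After op 6 (move_right): buffer="mdrrid" (len 6), cursors c1@2 c2@6, authorship .1...2
After op 7 (insert('z')): buffer="mdzrridz" (len 8), cursors c1@3 c2@8, authorship .11...22
After op 8 (delete): buffer="mdrrid" (len 6), cursors c1@2 c2@6, authorship .1...2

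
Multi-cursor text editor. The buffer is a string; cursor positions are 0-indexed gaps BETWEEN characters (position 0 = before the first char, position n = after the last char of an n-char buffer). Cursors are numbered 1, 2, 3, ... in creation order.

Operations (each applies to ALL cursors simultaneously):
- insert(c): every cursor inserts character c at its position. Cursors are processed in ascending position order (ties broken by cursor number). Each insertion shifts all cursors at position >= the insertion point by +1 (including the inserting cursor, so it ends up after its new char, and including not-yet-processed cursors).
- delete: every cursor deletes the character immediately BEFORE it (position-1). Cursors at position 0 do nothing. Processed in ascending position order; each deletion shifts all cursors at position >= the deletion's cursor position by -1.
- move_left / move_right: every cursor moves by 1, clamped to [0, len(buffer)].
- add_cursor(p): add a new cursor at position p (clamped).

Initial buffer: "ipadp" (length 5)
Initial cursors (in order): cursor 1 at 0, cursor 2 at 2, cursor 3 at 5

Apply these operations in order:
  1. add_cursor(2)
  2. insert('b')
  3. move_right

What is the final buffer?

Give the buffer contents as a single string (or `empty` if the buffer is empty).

Answer: bipbbadpb

Derivation:
After op 1 (add_cursor(2)): buffer="ipadp" (len 5), cursors c1@0 c2@2 c4@2 c3@5, authorship .....
After op 2 (insert('b')): buffer="bipbbadpb" (len 9), cursors c1@1 c2@5 c4@5 c3@9, authorship 1..24...3
After op 3 (move_right): buffer="bipbbadpb" (len 9), cursors c1@2 c2@6 c4@6 c3@9, authorship 1..24...3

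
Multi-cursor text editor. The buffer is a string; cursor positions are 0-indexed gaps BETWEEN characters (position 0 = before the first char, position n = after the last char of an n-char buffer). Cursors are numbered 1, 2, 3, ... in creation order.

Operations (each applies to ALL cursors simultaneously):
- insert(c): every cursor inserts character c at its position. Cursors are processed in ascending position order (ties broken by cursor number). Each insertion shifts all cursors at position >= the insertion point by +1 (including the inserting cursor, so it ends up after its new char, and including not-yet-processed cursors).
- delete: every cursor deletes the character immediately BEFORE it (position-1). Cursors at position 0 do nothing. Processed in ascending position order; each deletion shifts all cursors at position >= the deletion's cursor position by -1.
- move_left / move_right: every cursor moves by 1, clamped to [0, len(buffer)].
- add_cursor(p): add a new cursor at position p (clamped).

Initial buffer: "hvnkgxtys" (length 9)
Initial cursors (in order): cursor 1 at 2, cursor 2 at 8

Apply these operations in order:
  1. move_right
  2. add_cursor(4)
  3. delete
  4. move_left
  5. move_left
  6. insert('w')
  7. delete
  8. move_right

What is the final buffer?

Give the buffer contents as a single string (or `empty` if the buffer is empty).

Answer: hvgxty

Derivation:
After op 1 (move_right): buffer="hvnkgxtys" (len 9), cursors c1@3 c2@9, authorship .........
After op 2 (add_cursor(4)): buffer="hvnkgxtys" (len 9), cursors c1@3 c3@4 c2@9, authorship .........
After op 3 (delete): buffer="hvgxty" (len 6), cursors c1@2 c3@2 c2@6, authorship ......
After op 4 (move_left): buffer="hvgxty" (len 6), cursors c1@1 c3@1 c2@5, authorship ......
After op 5 (move_left): buffer="hvgxty" (len 6), cursors c1@0 c3@0 c2@4, authorship ......
After op 6 (insert('w')): buffer="wwhvgxwty" (len 9), cursors c1@2 c3@2 c2@7, authorship 13....2..
After op 7 (delete): buffer="hvgxty" (len 6), cursors c1@0 c3@0 c2@4, authorship ......
After op 8 (move_right): buffer="hvgxty" (len 6), cursors c1@1 c3@1 c2@5, authorship ......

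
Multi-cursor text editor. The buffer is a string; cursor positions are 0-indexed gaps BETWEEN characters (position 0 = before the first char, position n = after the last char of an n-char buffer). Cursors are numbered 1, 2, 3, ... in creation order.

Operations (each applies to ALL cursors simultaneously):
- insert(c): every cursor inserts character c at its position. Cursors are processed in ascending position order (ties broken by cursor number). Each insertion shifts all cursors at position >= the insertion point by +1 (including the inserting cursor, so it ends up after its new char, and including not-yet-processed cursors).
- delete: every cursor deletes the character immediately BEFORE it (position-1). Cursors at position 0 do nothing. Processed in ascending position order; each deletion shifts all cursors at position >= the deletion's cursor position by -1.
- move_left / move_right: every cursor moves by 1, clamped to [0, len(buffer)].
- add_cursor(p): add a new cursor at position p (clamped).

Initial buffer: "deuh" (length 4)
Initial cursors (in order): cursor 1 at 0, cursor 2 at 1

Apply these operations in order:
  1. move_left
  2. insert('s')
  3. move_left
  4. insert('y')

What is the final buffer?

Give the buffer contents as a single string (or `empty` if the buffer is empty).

After op 1 (move_left): buffer="deuh" (len 4), cursors c1@0 c2@0, authorship ....
After op 2 (insert('s')): buffer="ssdeuh" (len 6), cursors c1@2 c2@2, authorship 12....
After op 3 (move_left): buffer="ssdeuh" (len 6), cursors c1@1 c2@1, authorship 12....
After op 4 (insert('y')): buffer="syysdeuh" (len 8), cursors c1@3 c2@3, authorship 1122....

Answer: syysdeuh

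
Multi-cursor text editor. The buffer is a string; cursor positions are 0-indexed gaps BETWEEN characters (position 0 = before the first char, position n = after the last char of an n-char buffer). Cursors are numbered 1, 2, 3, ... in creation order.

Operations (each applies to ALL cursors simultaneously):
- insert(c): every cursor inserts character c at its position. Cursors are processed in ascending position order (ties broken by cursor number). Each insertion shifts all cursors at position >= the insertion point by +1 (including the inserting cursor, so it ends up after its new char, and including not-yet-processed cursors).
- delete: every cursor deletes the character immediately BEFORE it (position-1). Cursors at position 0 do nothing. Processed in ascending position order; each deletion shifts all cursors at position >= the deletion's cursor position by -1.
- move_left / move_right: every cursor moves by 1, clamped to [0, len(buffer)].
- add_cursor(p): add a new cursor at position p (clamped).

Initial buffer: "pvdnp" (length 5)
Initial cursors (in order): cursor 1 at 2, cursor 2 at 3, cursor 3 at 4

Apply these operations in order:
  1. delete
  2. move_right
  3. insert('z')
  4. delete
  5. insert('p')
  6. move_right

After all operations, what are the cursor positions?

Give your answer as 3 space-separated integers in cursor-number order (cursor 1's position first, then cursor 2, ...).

After op 1 (delete): buffer="pp" (len 2), cursors c1@1 c2@1 c3@1, authorship ..
After op 2 (move_right): buffer="pp" (len 2), cursors c1@2 c2@2 c3@2, authorship ..
After op 3 (insert('z')): buffer="ppzzz" (len 5), cursors c1@5 c2@5 c3@5, authorship ..123
After op 4 (delete): buffer="pp" (len 2), cursors c1@2 c2@2 c3@2, authorship ..
After op 5 (insert('p')): buffer="ppppp" (len 5), cursors c1@5 c2@5 c3@5, authorship ..123
After op 6 (move_right): buffer="ppppp" (len 5), cursors c1@5 c2@5 c3@5, authorship ..123

Answer: 5 5 5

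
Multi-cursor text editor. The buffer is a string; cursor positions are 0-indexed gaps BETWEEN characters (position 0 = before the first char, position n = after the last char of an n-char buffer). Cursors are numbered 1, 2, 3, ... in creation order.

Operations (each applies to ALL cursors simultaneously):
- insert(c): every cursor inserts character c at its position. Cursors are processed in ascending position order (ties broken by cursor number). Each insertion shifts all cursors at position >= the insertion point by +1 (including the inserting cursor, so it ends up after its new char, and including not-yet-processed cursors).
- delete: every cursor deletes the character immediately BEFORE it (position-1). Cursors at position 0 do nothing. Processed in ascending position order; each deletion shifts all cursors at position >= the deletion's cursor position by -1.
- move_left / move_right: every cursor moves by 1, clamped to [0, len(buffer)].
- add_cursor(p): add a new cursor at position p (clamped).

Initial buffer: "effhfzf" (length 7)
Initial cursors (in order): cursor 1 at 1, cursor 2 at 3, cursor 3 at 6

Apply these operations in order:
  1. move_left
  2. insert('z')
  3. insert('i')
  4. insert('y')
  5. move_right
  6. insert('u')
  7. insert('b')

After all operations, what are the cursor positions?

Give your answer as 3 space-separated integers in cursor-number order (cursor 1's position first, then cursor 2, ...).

After op 1 (move_left): buffer="effhfzf" (len 7), cursors c1@0 c2@2 c3@5, authorship .......
After op 2 (insert('z')): buffer="zefzfhfzzf" (len 10), cursors c1@1 c2@4 c3@8, authorship 1..2...3..
After op 3 (insert('i')): buffer="ziefzifhfzizf" (len 13), cursors c1@2 c2@6 c3@11, authorship 11..22...33..
After op 4 (insert('y')): buffer="ziyefziyfhfziyzf" (len 16), cursors c1@3 c2@8 c3@14, authorship 111..222...333..
After op 5 (move_right): buffer="ziyefziyfhfziyzf" (len 16), cursors c1@4 c2@9 c3@15, authorship 111..222...333..
After op 6 (insert('u')): buffer="ziyeufziyfuhfziyzuf" (len 19), cursors c1@5 c2@11 c3@18, authorship 111.1.222.2..333.3.
After op 7 (insert('b')): buffer="ziyeubfziyfubhfziyzubf" (len 22), cursors c1@6 c2@13 c3@21, authorship 111.11.222.22..333.33.

Answer: 6 13 21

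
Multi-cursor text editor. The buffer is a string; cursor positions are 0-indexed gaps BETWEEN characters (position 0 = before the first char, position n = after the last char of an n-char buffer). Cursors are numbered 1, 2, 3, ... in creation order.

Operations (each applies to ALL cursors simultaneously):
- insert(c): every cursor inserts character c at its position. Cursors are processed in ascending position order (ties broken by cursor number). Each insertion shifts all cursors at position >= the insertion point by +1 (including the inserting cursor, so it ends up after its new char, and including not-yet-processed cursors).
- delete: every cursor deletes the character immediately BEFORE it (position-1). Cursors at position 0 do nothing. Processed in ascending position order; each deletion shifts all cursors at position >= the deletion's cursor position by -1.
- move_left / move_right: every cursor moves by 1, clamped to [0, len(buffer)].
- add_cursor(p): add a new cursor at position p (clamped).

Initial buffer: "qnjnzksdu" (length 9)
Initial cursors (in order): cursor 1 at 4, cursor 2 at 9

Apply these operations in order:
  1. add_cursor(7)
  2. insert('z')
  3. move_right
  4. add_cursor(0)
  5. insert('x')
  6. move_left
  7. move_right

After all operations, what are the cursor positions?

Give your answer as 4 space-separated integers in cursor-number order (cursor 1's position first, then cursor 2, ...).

Answer: 8 16 13 1

Derivation:
After op 1 (add_cursor(7)): buffer="qnjnzksdu" (len 9), cursors c1@4 c3@7 c2@9, authorship .........
After op 2 (insert('z')): buffer="qnjnzzkszduz" (len 12), cursors c1@5 c3@9 c2@12, authorship ....1...3..2
After op 3 (move_right): buffer="qnjnzzkszduz" (len 12), cursors c1@6 c3@10 c2@12, authorship ....1...3..2
After op 4 (add_cursor(0)): buffer="qnjnzzkszduz" (len 12), cursors c4@0 c1@6 c3@10 c2@12, authorship ....1...3..2
After op 5 (insert('x')): buffer="xqnjnzzxkszdxuzx" (len 16), cursors c4@1 c1@8 c3@13 c2@16, authorship 4....1.1..3.3.22
After op 6 (move_left): buffer="xqnjnzzxkszdxuzx" (len 16), cursors c4@0 c1@7 c3@12 c2@15, authorship 4....1.1..3.3.22
After op 7 (move_right): buffer="xqnjnzzxkszdxuzx" (len 16), cursors c4@1 c1@8 c3@13 c2@16, authorship 4....1.1..3.3.22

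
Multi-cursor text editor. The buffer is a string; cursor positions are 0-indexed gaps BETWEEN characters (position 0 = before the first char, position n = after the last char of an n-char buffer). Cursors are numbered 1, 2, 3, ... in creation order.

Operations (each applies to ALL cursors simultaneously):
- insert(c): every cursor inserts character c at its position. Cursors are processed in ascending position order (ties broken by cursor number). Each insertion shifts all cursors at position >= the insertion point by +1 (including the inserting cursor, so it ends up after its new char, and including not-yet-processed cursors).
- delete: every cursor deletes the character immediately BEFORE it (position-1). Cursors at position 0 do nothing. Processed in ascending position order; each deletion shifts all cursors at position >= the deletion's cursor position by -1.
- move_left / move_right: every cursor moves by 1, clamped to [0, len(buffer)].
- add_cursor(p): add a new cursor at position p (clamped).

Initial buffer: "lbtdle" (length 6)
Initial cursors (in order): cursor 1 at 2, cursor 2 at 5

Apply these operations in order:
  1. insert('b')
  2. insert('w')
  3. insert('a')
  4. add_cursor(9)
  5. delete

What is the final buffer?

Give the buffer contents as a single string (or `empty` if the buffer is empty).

After op 1 (insert('b')): buffer="lbbtdlbe" (len 8), cursors c1@3 c2@7, authorship ..1...2.
After op 2 (insert('w')): buffer="lbbwtdlbwe" (len 10), cursors c1@4 c2@9, authorship ..11...22.
After op 3 (insert('a')): buffer="lbbwatdlbwae" (len 12), cursors c1@5 c2@11, authorship ..111...222.
After op 4 (add_cursor(9)): buffer="lbbwatdlbwae" (len 12), cursors c1@5 c3@9 c2@11, authorship ..111...222.
After op 5 (delete): buffer="lbbwtdlwe" (len 9), cursors c1@4 c3@7 c2@8, authorship ..11...2.

Answer: lbbwtdlwe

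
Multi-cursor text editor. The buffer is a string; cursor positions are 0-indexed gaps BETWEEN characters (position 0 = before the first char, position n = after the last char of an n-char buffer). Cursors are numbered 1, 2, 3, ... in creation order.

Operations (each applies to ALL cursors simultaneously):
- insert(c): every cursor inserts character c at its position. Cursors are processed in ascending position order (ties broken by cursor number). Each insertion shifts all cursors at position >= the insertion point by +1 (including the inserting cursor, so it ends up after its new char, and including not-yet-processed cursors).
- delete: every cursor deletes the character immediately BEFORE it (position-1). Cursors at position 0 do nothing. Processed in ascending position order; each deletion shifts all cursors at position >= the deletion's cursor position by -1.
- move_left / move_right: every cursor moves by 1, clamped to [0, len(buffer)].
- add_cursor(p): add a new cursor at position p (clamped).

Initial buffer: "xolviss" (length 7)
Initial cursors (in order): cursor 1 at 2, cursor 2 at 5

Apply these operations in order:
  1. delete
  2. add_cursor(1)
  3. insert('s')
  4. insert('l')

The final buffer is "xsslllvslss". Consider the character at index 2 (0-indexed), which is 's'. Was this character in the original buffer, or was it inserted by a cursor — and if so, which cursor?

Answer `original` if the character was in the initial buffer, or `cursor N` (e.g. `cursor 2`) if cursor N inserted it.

Answer: cursor 3

Derivation:
After op 1 (delete): buffer="xlvss" (len 5), cursors c1@1 c2@3, authorship .....
After op 2 (add_cursor(1)): buffer="xlvss" (len 5), cursors c1@1 c3@1 c2@3, authorship .....
After op 3 (insert('s')): buffer="xsslvsss" (len 8), cursors c1@3 c3@3 c2@6, authorship .13..2..
After op 4 (insert('l')): buffer="xsslllvslss" (len 11), cursors c1@5 c3@5 c2@9, authorship .1313..22..
Authorship (.=original, N=cursor N): . 1 3 1 3 . . 2 2 . .
Index 2: author = 3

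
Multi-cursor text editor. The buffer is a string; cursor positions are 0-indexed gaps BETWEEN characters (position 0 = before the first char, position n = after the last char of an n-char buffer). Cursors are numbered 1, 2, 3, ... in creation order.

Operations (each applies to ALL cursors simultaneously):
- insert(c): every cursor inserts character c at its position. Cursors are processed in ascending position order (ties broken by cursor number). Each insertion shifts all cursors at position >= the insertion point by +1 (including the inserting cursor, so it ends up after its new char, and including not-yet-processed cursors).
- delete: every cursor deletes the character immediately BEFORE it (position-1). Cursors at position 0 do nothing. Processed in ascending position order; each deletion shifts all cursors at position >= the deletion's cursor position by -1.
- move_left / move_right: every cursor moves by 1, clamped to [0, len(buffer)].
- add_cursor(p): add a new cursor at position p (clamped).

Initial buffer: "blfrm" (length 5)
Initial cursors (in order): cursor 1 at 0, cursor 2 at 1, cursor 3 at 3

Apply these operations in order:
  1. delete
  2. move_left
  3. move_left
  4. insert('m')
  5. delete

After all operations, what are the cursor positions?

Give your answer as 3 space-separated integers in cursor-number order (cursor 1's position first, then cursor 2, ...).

After op 1 (delete): buffer="lrm" (len 3), cursors c1@0 c2@0 c3@1, authorship ...
After op 2 (move_left): buffer="lrm" (len 3), cursors c1@0 c2@0 c3@0, authorship ...
After op 3 (move_left): buffer="lrm" (len 3), cursors c1@0 c2@0 c3@0, authorship ...
After op 4 (insert('m')): buffer="mmmlrm" (len 6), cursors c1@3 c2@3 c3@3, authorship 123...
After op 5 (delete): buffer="lrm" (len 3), cursors c1@0 c2@0 c3@0, authorship ...

Answer: 0 0 0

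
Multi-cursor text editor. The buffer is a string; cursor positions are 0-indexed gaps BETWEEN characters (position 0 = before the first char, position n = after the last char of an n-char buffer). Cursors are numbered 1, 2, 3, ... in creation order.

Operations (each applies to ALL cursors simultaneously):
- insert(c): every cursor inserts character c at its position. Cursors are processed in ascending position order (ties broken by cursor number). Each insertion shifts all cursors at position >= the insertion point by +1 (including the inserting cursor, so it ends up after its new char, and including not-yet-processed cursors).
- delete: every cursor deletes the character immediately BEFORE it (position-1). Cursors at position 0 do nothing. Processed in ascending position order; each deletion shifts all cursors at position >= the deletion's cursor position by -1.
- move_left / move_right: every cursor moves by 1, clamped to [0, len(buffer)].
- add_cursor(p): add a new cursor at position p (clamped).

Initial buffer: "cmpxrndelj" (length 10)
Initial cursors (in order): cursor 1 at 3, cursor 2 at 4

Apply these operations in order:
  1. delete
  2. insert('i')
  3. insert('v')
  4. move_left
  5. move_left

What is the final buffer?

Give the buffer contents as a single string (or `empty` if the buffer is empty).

After op 1 (delete): buffer="cmrndelj" (len 8), cursors c1@2 c2@2, authorship ........
After op 2 (insert('i')): buffer="cmiirndelj" (len 10), cursors c1@4 c2@4, authorship ..12......
After op 3 (insert('v')): buffer="cmiivvrndelj" (len 12), cursors c1@6 c2@6, authorship ..1212......
After op 4 (move_left): buffer="cmiivvrndelj" (len 12), cursors c1@5 c2@5, authorship ..1212......
After op 5 (move_left): buffer="cmiivvrndelj" (len 12), cursors c1@4 c2@4, authorship ..1212......

Answer: cmiivvrndelj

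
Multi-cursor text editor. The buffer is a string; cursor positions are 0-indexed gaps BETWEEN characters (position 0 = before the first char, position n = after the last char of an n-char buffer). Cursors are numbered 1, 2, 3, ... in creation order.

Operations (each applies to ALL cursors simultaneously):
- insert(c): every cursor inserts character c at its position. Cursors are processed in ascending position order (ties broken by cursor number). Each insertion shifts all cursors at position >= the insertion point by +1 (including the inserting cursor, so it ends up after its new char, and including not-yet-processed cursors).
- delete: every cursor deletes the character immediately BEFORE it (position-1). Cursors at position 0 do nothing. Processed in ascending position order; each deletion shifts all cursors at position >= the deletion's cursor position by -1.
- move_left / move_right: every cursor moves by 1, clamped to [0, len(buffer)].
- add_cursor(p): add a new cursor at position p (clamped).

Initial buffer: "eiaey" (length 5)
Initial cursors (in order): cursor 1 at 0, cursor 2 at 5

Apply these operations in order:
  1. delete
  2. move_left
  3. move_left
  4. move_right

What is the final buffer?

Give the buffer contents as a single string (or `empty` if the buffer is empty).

Answer: eiae

Derivation:
After op 1 (delete): buffer="eiae" (len 4), cursors c1@0 c2@4, authorship ....
After op 2 (move_left): buffer="eiae" (len 4), cursors c1@0 c2@3, authorship ....
After op 3 (move_left): buffer="eiae" (len 4), cursors c1@0 c2@2, authorship ....
After op 4 (move_right): buffer="eiae" (len 4), cursors c1@1 c2@3, authorship ....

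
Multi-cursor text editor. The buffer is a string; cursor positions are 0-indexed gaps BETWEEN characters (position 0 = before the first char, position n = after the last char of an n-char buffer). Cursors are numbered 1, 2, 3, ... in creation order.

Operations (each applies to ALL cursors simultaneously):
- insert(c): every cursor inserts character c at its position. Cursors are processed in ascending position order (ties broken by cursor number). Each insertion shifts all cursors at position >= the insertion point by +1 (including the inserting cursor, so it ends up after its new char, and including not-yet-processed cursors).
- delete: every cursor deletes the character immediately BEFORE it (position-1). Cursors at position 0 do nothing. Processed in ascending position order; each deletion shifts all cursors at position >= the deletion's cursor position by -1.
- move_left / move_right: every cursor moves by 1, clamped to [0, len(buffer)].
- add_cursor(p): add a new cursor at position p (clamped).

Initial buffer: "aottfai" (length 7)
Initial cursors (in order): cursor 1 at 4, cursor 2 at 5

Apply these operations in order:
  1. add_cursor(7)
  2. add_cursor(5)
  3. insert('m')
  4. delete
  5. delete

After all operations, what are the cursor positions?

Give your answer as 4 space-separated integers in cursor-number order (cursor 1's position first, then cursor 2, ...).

After op 1 (add_cursor(7)): buffer="aottfai" (len 7), cursors c1@4 c2@5 c3@7, authorship .......
After op 2 (add_cursor(5)): buffer="aottfai" (len 7), cursors c1@4 c2@5 c4@5 c3@7, authorship .......
After op 3 (insert('m')): buffer="aottmfmmaim" (len 11), cursors c1@5 c2@8 c4@8 c3@11, authorship ....1.24..3
After op 4 (delete): buffer="aottfai" (len 7), cursors c1@4 c2@5 c4@5 c3@7, authorship .......
After op 5 (delete): buffer="aoa" (len 3), cursors c1@2 c2@2 c4@2 c3@3, authorship ...

Answer: 2 2 3 2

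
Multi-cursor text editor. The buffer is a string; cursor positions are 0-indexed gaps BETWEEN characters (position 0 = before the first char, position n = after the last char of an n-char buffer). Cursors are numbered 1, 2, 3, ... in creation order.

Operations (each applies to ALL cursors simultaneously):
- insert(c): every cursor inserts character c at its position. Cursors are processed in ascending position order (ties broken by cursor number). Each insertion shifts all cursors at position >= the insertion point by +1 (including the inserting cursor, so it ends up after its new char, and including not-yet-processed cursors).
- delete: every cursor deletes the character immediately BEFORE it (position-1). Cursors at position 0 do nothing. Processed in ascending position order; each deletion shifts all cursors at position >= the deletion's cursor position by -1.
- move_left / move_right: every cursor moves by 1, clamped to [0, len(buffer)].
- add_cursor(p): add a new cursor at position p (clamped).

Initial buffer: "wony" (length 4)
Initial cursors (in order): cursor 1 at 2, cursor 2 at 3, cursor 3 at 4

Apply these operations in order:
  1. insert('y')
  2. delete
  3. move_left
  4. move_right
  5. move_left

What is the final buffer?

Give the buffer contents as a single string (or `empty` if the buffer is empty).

After op 1 (insert('y')): buffer="woynyyy" (len 7), cursors c1@3 c2@5 c3@7, authorship ..1.2.3
After op 2 (delete): buffer="wony" (len 4), cursors c1@2 c2@3 c3@4, authorship ....
After op 3 (move_left): buffer="wony" (len 4), cursors c1@1 c2@2 c3@3, authorship ....
After op 4 (move_right): buffer="wony" (len 4), cursors c1@2 c2@3 c3@4, authorship ....
After op 5 (move_left): buffer="wony" (len 4), cursors c1@1 c2@2 c3@3, authorship ....

Answer: wony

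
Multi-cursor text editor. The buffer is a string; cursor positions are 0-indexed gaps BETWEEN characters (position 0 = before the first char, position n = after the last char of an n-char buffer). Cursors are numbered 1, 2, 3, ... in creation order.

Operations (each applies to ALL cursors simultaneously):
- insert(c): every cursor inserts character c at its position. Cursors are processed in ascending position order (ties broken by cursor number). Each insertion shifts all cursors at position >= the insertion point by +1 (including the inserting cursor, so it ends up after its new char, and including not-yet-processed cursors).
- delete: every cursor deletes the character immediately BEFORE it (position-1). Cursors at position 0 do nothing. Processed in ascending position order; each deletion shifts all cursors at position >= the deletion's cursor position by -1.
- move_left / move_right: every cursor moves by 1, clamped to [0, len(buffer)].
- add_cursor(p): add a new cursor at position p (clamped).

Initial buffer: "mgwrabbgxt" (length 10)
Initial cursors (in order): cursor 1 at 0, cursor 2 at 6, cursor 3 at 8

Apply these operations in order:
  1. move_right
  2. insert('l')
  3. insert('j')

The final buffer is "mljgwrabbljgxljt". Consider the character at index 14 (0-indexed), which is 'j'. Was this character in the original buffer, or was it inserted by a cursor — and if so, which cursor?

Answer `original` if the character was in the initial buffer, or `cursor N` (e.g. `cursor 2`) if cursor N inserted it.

Answer: cursor 3

Derivation:
After op 1 (move_right): buffer="mgwrabbgxt" (len 10), cursors c1@1 c2@7 c3@9, authorship ..........
After op 2 (insert('l')): buffer="mlgwrabblgxlt" (len 13), cursors c1@2 c2@9 c3@12, authorship .1......2..3.
After op 3 (insert('j')): buffer="mljgwrabbljgxljt" (len 16), cursors c1@3 c2@11 c3@15, authorship .11......22..33.
Authorship (.=original, N=cursor N): . 1 1 . . . . . . 2 2 . . 3 3 .
Index 14: author = 3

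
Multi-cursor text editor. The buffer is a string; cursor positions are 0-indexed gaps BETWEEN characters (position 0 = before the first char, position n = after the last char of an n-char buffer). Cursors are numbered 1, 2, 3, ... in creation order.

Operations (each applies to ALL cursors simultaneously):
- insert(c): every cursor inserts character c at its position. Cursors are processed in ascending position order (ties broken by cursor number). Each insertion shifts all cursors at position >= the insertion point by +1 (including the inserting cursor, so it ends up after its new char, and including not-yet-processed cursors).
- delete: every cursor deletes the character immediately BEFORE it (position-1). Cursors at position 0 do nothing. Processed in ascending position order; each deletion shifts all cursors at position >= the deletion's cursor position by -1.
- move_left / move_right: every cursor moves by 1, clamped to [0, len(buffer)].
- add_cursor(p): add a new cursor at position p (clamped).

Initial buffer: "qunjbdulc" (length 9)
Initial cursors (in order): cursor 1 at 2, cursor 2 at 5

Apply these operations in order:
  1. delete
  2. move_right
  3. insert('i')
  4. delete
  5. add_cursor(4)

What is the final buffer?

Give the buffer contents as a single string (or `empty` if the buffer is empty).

After op 1 (delete): buffer="qnjdulc" (len 7), cursors c1@1 c2@3, authorship .......
After op 2 (move_right): buffer="qnjdulc" (len 7), cursors c1@2 c2@4, authorship .......
After op 3 (insert('i')): buffer="qnijdiulc" (len 9), cursors c1@3 c2@6, authorship ..1..2...
After op 4 (delete): buffer="qnjdulc" (len 7), cursors c1@2 c2@4, authorship .......
After op 5 (add_cursor(4)): buffer="qnjdulc" (len 7), cursors c1@2 c2@4 c3@4, authorship .......

Answer: qnjdulc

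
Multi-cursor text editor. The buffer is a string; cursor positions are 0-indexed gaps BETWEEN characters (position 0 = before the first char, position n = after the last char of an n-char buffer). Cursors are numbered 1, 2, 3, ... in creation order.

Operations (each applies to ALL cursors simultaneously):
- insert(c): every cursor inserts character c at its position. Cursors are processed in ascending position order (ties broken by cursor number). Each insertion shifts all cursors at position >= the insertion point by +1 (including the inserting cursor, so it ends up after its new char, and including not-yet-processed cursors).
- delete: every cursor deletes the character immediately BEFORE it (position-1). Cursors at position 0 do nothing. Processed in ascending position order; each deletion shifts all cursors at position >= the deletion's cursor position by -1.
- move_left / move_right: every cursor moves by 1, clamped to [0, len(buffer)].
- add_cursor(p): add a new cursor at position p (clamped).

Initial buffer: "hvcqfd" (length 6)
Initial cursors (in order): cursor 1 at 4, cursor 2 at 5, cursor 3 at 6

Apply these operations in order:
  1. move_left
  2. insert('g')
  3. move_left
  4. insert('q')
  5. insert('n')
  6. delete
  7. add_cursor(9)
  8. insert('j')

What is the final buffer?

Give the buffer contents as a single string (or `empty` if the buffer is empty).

After op 1 (move_left): buffer="hvcqfd" (len 6), cursors c1@3 c2@4 c3@5, authorship ......
After op 2 (insert('g')): buffer="hvcgqgfgd" (len 9), cursors c1@4 c2@6 c3@8, authorship ...1.2.3.
After op 3 (move_left): buffer="hvcgqgfgd" (len 9), cursors c1@3 c2@5 c3@7, authorship ...1.2.3.
After op 4 (insert('q')): buffer="hvcqgqqgfqgd" (len 12), cursors c1@4 c2@7 c3@10, authorship ...11.22.33.
After op 5 (insert('n')): buffer="hvcqngqqngfqngd" (len 15), cursors c1@5 c2@9 c3@13, authorship ...111.222.333.
After op 6 (delete): buffer="hvcqgqqgfqgd" (len 12), cursors c1@4 c2@7 c3@10, authorship ...11.22.33.
After op 7 (add_cursor(9)): buffer="hvcqgqqgfqgd" (len 12), cursors c1@4 c2@7 c4@9 c3@10, authorship ...11.22.33.
After op 8 (insert('j')): buffer="hvcqjgqqjgfjqjgd" (len 16), cursors c1@5 c2@9 c4@12 c3@14, authorship ...111.222.4333.

Answer: hvcqjgqqjgfjqjgd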